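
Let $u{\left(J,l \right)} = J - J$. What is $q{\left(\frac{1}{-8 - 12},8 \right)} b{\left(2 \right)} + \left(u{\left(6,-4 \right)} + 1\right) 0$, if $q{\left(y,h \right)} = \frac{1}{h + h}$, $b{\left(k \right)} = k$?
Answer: $\frac{1}{8} \approx 0.125$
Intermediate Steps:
$u{\left(J,l \right)} = 0$
$q{\left(y,h \right)} = \frac{1}{2 h}$
$q{\left(\frac{1}{-8 - 12},8 \right)} b{\left(2 \right)} + \left(u{\left(6,-4 \right)} + 1\right) 0 = \frac{1}{2 \cdot 8} \cdot 2 + \left(0 + 1\right) 0 = \frac{1}{2} \cdot \frac{1}{8} \cdot 2 + 1 \cdot 0 = \frac{1}{16} \cdot 2 + 0 = \frac{1}{8} + 0 = \frac{1}{8}$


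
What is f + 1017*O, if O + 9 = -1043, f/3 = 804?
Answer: -1067472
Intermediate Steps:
f = 2412 (f = 3*804 = 2412)
O = -1052 (O = -9 - 1043 = -1052)
f + 1017*O = 2412 + 1017*(-1052) = 2412 - 1069884 = -1067472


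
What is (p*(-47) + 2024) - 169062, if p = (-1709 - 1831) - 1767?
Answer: 82391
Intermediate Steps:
p = -5307 (p = -3540 - 1767 = -5307)
(p*(-47) + 2024) - 169062 = (-5307*(-47) + 2024) - 169062 = (249429 + 2024) - 169062 = 251453 - 169062 = 82391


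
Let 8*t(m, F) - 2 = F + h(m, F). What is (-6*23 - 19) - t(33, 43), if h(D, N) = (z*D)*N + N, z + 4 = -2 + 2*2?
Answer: 747/4 ≈ 186.75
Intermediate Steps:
z = -2 (z = -4 + (-2 + 2*2) = -4 + (-2 + 4) = -4 + 2 = -2)
h(D, N) = N - 2*D*N (h(D, N) = (-2*D)*N + N = -2*D*N + N = N - 2*D*N)
t(m, F) = ¼ + F/8 + F*(1 - 2*m)/8 (t(m, F) = ¼ + (F + F*(1 - 2*m))/8 = ¼ + (F/8 + F*(1 - 2*m)/8) = ¼ + F/8 + F*(1 - 2*m)/8)
(-6*23 - 19) - t(33, 43) = (-6*23 - 19) - (¼ + (¼)*43 - ¼*43*33) = (-138 - 19) - (¼ + 43/4 - 1419/4) = -157 - 1*(-1375/4) = -157 + 1375/4 = 747/4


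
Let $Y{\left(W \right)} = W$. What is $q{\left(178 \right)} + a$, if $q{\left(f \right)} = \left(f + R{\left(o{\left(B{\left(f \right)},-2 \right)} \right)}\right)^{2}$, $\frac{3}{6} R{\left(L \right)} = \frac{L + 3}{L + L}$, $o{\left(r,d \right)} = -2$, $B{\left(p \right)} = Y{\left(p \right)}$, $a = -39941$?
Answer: $- \frac{33739}{4} \approx -8434.8$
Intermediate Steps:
$B{\left(p \right)} = p$
$R{\left(L \right)} = \frac{3 + L}{L}$ ($R{\left(L \right)} = 2 \frac{L + 3}{L + L} = 2 \frac{3 + L}{2 L} = \frac{3 + L}{L}$)
$q{\left(f \right)} = \left(- \frac{1}{2} + f\right)^{2}$ ($q{\left(f \right)} = \left(f + \frac{3 - 2}{-2}\right)^{2} = \left(f - \frac{1}{2}\right)^{2} = \left(- \frac{1}{2} + f\right)^{2}$)
$q{\left(178 \right)} + a = \frac{\left(-1 + 2 \cdot 178\right)^{2}}{4} - 39941 = \frac{\left(-1 + 356\right)^{2}}{4} - 39941 = \frac{355^{2}}{4} - 39941 = \frac{1}{4} \cdot 126025 - 39941 = \frac{126025}{4} - 39941 = - \frac{33739}{4}$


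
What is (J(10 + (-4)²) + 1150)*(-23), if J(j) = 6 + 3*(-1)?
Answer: -26519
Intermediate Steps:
J(j) = 3 (J(j) = 6 - 3 = 3)
(J(10 + (-4)²) + 1150)*(-23) = (3 + 1150)*(-23) = 1153*(-23) = -26519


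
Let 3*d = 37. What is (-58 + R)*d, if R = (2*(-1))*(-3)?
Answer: -1924/3 ≈ -641.33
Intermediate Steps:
d = 37/3 (d = (1/3)*37 = 37/3 ≈ 12.333)
R = 6 (R = -2*(-3) = 6)
(-58 + R)*d = (-58 + 6)*(37/3) = -52*37/3 = -1924/3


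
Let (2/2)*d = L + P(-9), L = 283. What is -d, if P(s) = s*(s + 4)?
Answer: -328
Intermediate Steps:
P(s) = s*(4 + s)
d = 328 (d = 283 - 9*(4 - 9) = 283 - 9*(-5) = 283 + 45 = 328)
-d = -1*328 = -328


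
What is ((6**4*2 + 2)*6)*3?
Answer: 46692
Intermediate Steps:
((6**4*2 + 2)*6)*3 = ((1296*2 + 2)*6)*3 = ((2592 + 2)*6)*3 = (2594*6)*3 = 15564*3 = 46692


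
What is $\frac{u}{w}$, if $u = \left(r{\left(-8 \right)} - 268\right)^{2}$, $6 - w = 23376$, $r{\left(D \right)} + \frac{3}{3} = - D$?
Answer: $- \frac{22707}{7790} \approx -2.9149$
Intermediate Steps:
$r{\left(D \right)} = -1 - D$
$w = -23370$ ($w = 6 - 23376 = -23370$)
$u = 68121$ ($u = \left(\left(-1 - -8\right) - 268\right)^{2} = \left(\left(-1 + 8\right) - 268\right)^{2} = \left(7 - 268\right)^{2} = \left(-261\right)^{2} = 68121$)
$\frac{u}{w} = \frac{68121}{-23370} = 68121 \left(- \frac{1}{23370}\right) = - \frac{22707}{7790}$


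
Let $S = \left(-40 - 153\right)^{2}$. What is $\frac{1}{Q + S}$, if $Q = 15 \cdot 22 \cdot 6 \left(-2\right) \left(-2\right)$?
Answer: $\frac{1}{45169} \approx 2.2139 \cdot 10^{-5}$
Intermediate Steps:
$S = 37249$ ($S = \left(-193\right)^{2} = 37249$)
$Q = 7920$ ($Q = 330 \left(\left(-12\right) \left(-2\right)\right) = 330 \cdot 24 = 7920$)
$\frac{1}{Q + S} = \frac{1}{7920 + 37249} = \frac{1}{45169}$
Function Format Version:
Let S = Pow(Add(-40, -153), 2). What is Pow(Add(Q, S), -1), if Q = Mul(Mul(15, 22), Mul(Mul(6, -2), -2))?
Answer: Rational(1, 45169) ≈ 2.2139e-5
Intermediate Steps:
S = 37249 (S = Pow(-193, 2) = 37249)
Q = 7920 (Q = Mul(330, Mul(-12, -2)) = Mul(330, 24) = 7920)
Pow(Add(Q, S), -1) = Pow(Add(7920, 37249), -1) = Pow(45169, -1) = Rational(1, 45169)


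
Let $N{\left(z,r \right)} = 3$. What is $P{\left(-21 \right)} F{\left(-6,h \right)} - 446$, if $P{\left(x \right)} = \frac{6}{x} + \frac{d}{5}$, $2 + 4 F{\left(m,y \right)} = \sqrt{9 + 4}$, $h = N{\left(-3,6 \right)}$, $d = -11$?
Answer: $- \frac{31133}{70} - \frac{87 \sqrt{13}}{140} \approx -447.0$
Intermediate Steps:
$h = 3$
$F{\left(m,y \right)} = - \frac{1}{2} + \frac{\sqrt{13}}{4}$ ($F{\left(m,y \right)} = - \frac{1}{2} + \frac{\sqrt{9 + 4}}{4} = - \frac{1}{2} + \frac{\sqrt{13}}{4}$)
$P{\left(x \right)} = - \frac{11}{5} + \frac{6}{x}$ ($P{\left(x \right)} = \frac{6}{x} - \frac{11}{5} = - \frac{11}{5} + \frac{6}{x}$)
$P{\left(-21 \right)} F{\left(-6,h \right)} - 446 = \left(- \frac{11}{5} + \frac{6}{-21}\right) \left(- \frac{1}{2} + \frac{\sqrt{13}}{4}\right) - 446 = \left(- \frac{11}{5} + 6 \left(- \frac{1}{21}\right)\right) \left(- \frac{1}{2} + \frac{\sqrt{13}}{4}\right) - 446 = \left(- \frac{11}{5} - \frac{2}{7}\right) \left(- \frac{1}{2} + \frac{\sqrt{13}}{4}\right) - 446 = - \frac{87 \left(- \frac{1}{2} + \frac{\sqrt{13}}{4}\right)}{35} - 446 = \left(\frac{87}{70} - \frac{87 \sqrt{13}}{140}\right) - 446 = - \frac{31133}{70} - \frac{87 \sqrt{13}}{140}$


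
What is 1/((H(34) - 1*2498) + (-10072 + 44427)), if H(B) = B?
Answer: 1/31891 ≈ 3.1357e-5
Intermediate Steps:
1/((H(34) - 1*2498) + (-10072 + 44427)) = 1/((34 - 1*2498) + (-10072 + 44427)) = 1/((34 - 2498) + 34355) = 1/(-2464 + 34355) = 1/31891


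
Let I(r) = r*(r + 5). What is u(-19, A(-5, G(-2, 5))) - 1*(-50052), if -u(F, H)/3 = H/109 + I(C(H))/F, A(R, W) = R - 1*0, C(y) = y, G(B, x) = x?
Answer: 5455683/109 ≈ 50052.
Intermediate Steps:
A(R, W) = R (A(R, W) = R + 0 = R)
I(r) = r*(5 + r)
u(F, H) = -3*H/109 - 3*H*(5 + H)/F (u(F, H) = -3*(H/109 + (H*(5 + H))/F) = -3*(H*(1/109) + H*(5 + H)/F) = -3*(H/109 + H*(5 + H)/F) = -3*H/109 - 3*H*(5 + H)/F)
u(-19, A(-5, G(-2, 5))) - 1*(-50052) = (3/109)*(-5)*(-545 - 1*(-19) - 109*(-5))/(-19) - 1*(-50052) = (3/109)*(-5)*(-1/19)*(-545 + 19 + 545) + 50052 = (3/109)*(-5)*(-1/19)*19 + 50052 = 15/109 + 50052 = 5455683/109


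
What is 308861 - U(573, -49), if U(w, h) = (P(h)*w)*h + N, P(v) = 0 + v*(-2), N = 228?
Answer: 3060179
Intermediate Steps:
P(v) = -2*v (P(v) = 0 - 2*v = -2*v)
U(w, h) = 228 - 2*w*h² (U(w, h) = ((-2*h)*w)*h + 228 = (-2*h*w)*h + 228 = -2*w*h² + 228 = 228 - 2*w*h²)
308861 - U(573, -49) = 308861 - (228 - 2*573*(-49)²) = 308861 - (228 - 2*573*2401) = 308861 - (228 - 2751546) = 308861 - 1*(-2751318) = 308861 + 2751318 = 3060179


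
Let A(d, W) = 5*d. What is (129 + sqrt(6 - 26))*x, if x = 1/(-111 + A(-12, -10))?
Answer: -43/57 - 2*I*sqrt(5)/171 ≈ -0.75439 - 0.026153*I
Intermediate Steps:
x = -1/171 (x = 1/(-111 + 5*(-12)) = 1/(-111 - 60) = 1/(-171) = -1/171 ≈ -0.0058480)
(129 + sqrt(6 - 26))*x = (129 + sqrt(6 - 26))*(-1/171) = (129 + sqrt(-20))*(-1/171) = (129 + 2*I*sqrt(5))*(-1/171) = -43/57 - 2*I*sqrt(5)/171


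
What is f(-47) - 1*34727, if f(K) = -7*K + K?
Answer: -34445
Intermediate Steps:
f(K) = -6*K
f(-47) - 1*34727 = -6*(-47) - 1*34727 = 282 - 34727 = -34445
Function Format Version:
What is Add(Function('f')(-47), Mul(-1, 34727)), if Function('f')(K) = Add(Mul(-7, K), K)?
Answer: -34445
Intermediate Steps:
Function('f')(K) = Mul(-6, K)
Add(Function('f')(-47), Mul(-1, 34727)) = Add(Mul(-6, -47), Mul(-1, 34727)) = Add(282, -34727) = -34445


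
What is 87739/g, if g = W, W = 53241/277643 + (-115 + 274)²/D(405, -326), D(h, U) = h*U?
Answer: 357362948326590/1146283 ≈ 3.1176e+8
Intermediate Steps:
D(h, U) = U*h
W = 1146283/4073022810 (W = 53241/277643 + (-115 + 274)²/((-326*405)) = 53241*(1/277643) + 159²/(-132030) = 53241/277643 + 25281*(-1/132030) = 53241/277643 - 2809/14670 = 1146283/4073022810 ≈ 0.00028143)
g = 1146283/4073022810 ≈ 0.00028143
87739/g = 87739/(1146283/4073022810) = 87739*(4073022810/1146283) = 357362948326590/1146283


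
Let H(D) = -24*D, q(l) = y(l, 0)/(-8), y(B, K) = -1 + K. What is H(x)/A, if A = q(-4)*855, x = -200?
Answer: 2560/57 ≈ 44.912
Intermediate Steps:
q(l) = ⅛ (q(l) = (-1 + 0)/(-8) = -1*(-⅛) = ⅛)
A = 855/8 (A = (⅛)*855 = 855/8 ≈ 106.88)
H(x)/A = (-24*(-200))/(855/8) = 4800*(8/855) = 2560/57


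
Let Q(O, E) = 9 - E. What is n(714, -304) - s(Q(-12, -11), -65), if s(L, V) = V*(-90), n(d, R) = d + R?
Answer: -5440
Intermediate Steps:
n(d, R) = R + d
s(L, V) = -90*V
n(714, -304) - s(Q(-12, -11), -65) = (-304 + 714) - (-90)*(-65) = 410 - 1*5850 = 410 - 5850 = -5440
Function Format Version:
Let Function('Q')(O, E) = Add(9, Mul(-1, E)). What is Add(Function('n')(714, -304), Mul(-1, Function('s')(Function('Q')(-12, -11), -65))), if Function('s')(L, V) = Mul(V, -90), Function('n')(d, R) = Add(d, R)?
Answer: -5440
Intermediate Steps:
Function('n')(d, R) = Add(R, d)
Function('s')(L, V) = Mul(-90, V)
Add(Function('n')(714, -304), Mul(-1, Function('s')(Function('Q')(-12, -11), -65))) = Add(Add(-304, 714), Mul(-1, Mul(-90, -65))) = Add(410, Mul(-1, 5850)) = Add(410, -5850) = -5440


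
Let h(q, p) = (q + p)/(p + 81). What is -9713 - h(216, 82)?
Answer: -1583517/163 ≈ -9714.8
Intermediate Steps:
h(q, p) = (p + q)/(81 + p)
-9713 - h(216, 82) = -9713 - (82 + 216)/(81 + 82) = -9713 - 298/163 = -1583517/163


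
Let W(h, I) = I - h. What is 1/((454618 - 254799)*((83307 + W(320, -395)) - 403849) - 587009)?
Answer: -1/64193839492 ≈ -1.5578e-11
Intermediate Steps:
1/((454618 - 254799)*((83307 + W(320, -395)) - 403849) - 587009) = 1/((454618 - 254799)*((83307 + (-395 - 1*320)) - 403849) - 587009) = 1/(199819*((83307 + (-395 - 320)) - 403849) - 587009) = 1/(199819*((83307 - 715) - 403849) - 587009) = 1/(199819*(82592 - 403849) - 587009) = 1/(199819*(-321257) - 587009) = 1/(-64193252483 - 587009) = 1/(-64193839492) = -1/64193839492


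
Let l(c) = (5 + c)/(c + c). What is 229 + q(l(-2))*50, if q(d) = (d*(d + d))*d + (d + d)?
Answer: 1789/16 ≈ 111.81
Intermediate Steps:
l(c) = (5 + c)/(2*c) (l(c) = (5 + c)/((2*c)) = (5 + c)*(1/(2*c)) = (5 + c)/(2*c))
q(d) = 2*d + 2*d³ (q(d) = (d*(2*d))*d + 2*d = (2*d²)*d + 2*d = 2*d³ + 2*d = 2*d + 2*d³)
229 + q(l(-2))*50 = 229 + (2*((½)*(5 - 2)/(-2))*(1 + ((½)*(5 - 2)/(-2))²))*50 = 229 + (2*((½)*(-½)*3)*(1 + ((½)*(-½)*3)²))*50 = 229 + (2*(-¾)*(1 + (-¾)²))*50 = 229 + (2*(-¾)*(1 + 9/16))*50 = 229 + (2*(-¾)*(25/16))*50 = 229 - 75/32*50 = 229 - 1875/16 = 1789/16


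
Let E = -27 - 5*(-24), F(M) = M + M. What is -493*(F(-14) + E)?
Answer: -32045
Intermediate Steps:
F(M) = 2*M
E = 93 (E = -27 - 1*(-120) = -27 + 120 = 93)
-493*(F(-14) + E) = -493*(2*(-14) + 93) = -493*(-28 + 93) = -493*65 = -32045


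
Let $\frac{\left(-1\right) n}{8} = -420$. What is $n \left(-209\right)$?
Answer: $-702240$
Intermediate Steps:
$n = 3360$ ($n = \left(-8\right) \left(-420\right) = 3360$)
$n \left(-209\right) = 3360 \left(-209\right) = -702240$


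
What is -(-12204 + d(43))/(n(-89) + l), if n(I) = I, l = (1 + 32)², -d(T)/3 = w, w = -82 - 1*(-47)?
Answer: 12099/1000 ≈ 12.099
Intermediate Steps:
w = -35 (w = -82 + 47 = -35)
d(T) = 105 (d(T) = -3*(-35) = 105)
l = 1089 (l = 33² = 1089)
-(-12204 + d(43))/(n(-89) + l) = -(-12204 + 105)/(-89 + 1089) = -(-12099)/1000 = -1*(-12099/1000) = 12099/1000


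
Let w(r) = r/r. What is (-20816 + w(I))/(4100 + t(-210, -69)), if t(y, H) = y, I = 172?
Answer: -4163/778 ≈ -5.3509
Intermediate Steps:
w(r) = 1
(-20816 + w(I))/(4100 + t(-210, -69)) = (-20816 + 1)/(4100 - 210) = -20815/3890 = -20815*1/3890 = -4163/778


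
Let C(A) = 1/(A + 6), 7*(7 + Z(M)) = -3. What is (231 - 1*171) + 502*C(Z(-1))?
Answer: -1457/5 ≈ -291.40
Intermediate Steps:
Z(M) = -52/7 (Z(M) = -7 + (1/7)*(-3) = -7 - 3/7 = -52/7)
C(A) = 1/(6 + A)
(231 - 1*171) + 502*C(Z(-1)) = (231 - 1*171) + 502/(6 - 52/7) = (231 - 171) + 502/(-10/7) = 60 + 502*(-7/10) = 60 - 1757/5 = -1457/5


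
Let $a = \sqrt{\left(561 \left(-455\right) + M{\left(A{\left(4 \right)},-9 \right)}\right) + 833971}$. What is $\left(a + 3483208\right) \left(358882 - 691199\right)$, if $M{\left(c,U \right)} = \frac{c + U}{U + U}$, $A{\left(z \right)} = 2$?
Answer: $-1157529232936 - \frac{332317 \sqrt{20833790}}{6} \approx -1.1578 \cdot 10^{12}$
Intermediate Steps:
$M{\left(c,U \right)} = \frac{U + c}{2 U}$
$a = \frac{\sqrt{20833790}}{6}$ ($a = \sqrt{\left(561 \left(-455\right) + \frac{-9 + 2}{2 \left(-9\right)}\right) + 833971} = \sqrt{\left(-255255 + \frac{1}{2} \left(- \frac{1}{9}\right) \left(-7\right)\right) + 833971} = \sqrt{\left(-255255 + \frac{7}{18}\right) + 833971} = \sqrt{- \frac{4594583}{18} + 833971} = \sqrt{\frac{10416895}{18}} = \frac{\sqrt{20833790}}{6} \approx 760.73$)
$\left(a + 3483208\right) \left(358882 - 691199\right) = \left(\frac{\sqrt{20833790}}{6} + 3483208\right) \left(358882 - 691199\right) = \left(3483208 + \frac{\sqrt{20833790}}{6}\right) \left(-332317\right) = -1157529232936 - \frac{332317 \sqrt{20833790}}{6}$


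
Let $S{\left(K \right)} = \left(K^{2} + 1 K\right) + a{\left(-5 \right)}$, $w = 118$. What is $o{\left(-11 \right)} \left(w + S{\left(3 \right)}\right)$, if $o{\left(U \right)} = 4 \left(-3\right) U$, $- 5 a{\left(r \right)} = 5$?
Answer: $17028$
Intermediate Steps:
$a{\left(r \right)} = -1$ ($a{\left(r \right)} = \left(- \frac{1}{5}\right) 5 = -1$)
$o{\left(U \right)} = - 12 U$
$S{\left(K \right)} = -1 + K + K^{2}$ ($S{\left(K \right)} = \left(K^{2} + 1 K\right) - 1 = \left(K^{2} + K\right) - 1 = \left(K + K^{2}\right) - 1 = -1 + K + K^{2}$)
$o{\left(-11 \right)} \left(w + S{\left(3 \right)}\right) = \left(-12\right) \left(-11\right) \left(118 + \left(-1 + 3 + 3^{2}\right)\right) = 132 \left(118 + \left(-1 + 3 + 9\right)\right) = 132 \left(118 + 11\right) = 132 \cdot 129 = 17028$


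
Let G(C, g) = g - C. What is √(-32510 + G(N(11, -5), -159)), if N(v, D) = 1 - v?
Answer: I*√32659 ≈ 180.72*I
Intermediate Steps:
√(-32510 + G(N(11, -5), -159)) = √(-32510 + (-159 - (1 - 1*11))) = √(-32510 + (-159 - (1 - 11))) = √(-32510 + (-159 - 1*(-10))) = √(-32510 + (-159 + 10)) = √(-32510 - 149) = √(-32659) = I*√32659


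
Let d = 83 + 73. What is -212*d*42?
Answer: -1389024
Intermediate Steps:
d = 156
-212*d*42 = -212*156*42 = -33072*42 = -1389024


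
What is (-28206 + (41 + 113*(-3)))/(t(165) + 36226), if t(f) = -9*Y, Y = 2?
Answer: -3563/4526 ≈ -0.78723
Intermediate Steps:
t(f) = -18 (t(f) = -9*2 = -18)
(-28206 + (41 + 113*(-3)))/(t(165) + 36226) = (-28206 + (41 + 113*(-3)))/(-18 + 36226) = (-28206 + (41 - 339))/36208 = (-28206 - 298)*(1/36208) = -28504*1/36208 = -3563/4526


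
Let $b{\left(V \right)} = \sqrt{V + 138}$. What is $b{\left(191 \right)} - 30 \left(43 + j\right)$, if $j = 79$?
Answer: $-3660 + \sqrt{329} \approx -3641.9$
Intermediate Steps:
$b{\left(V \right)} = \sqrt{138 + V}$
$b{\left(191 \right)} - 30 \left(43 + j\right) = \sqrt{138 + 191} - 30 \left(43 + 79\right) = \sqrt{329} - 30 \cdot 122 = \sqrt{329} - 3660 = -3660 + \sqrt{329}$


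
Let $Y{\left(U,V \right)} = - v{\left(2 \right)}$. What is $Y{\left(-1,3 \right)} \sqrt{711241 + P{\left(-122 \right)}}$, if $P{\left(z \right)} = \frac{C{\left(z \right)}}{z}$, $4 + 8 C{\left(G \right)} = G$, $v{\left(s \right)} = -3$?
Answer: $\frac{3 \sqrt{42344451862}}{244} \approx 2530.1$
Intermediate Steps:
$C{\left(G \right)} = - \frac{1}{2} + \frac{G}{8}$
$P{\left(z \right)} = \frac{- \frac{1}{2} + \frac{z}{8}}{z}$
$Y{\left(U,V \right)} = 3$ ($Y{\left(U,V \right)} = \left(-1\right) \left(-3\right) = 3$)
$Y{\left(-1,3 \right)} \sqrt{711241 + P{\left(-122 \right)}} = 3 \sqrt{711241 + \frac{-4 - 122}{8 \left(-122\right)}} = 3 \sqrt{711241 + \frac{1}{8} \left(- \frac{1}{122}\right) \left(-126\right)} = 3 \sqrt{711241 + \frac{63}{488}} = 3 \sqrt{\frac{347085671}{488}} = 3 \frac{\sqrt{42344451862}}{244} = \frac{3 \sqrt{42344451862}}{244}$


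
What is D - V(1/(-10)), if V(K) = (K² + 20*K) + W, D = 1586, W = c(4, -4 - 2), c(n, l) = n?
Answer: 158399/100 ≈ 1584.0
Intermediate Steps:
W = 4
V(K) = 4 + K² + 20*K (V(K) = (K² + 20*K) + 4 = 4 + K² + 20*K)
D - V(1/(-10)) = 1586 - (4 + (1/(-10))² + 20/(-10)) = 1586 - (4 + (-⅒)² + 20*(-⅒)) = 1586 - (4 + 1/100 - 2) = 1586 - 1*201/100 = 1586 - 201/100 = 158399/100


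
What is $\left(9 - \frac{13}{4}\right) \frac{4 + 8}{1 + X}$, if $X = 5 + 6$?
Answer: $\frac{23}{4} \approx 5.75$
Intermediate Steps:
$X = 11$
$\left(9 - \frac{13}{4}\right) \frac{4 + 8}{1 + X} = \left(9 - \frac{13}{4}\right) \frac{4 + 8}{1 + 11} = \left(9 - \frac{13}{4}\right) \frac{12}{12} = \left(9 - \frac{13}{4}\right) 12 \cdot \frac{1}{12} = \frac{23}{4} \cdot 1 = \frac{23}{4}$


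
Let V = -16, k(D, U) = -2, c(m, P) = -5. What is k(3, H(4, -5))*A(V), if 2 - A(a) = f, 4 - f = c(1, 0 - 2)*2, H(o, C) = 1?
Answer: 24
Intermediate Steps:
f = 14 (f = 4 - (-5)*2 = 4 - 1*(-10) = 4 + 10 = 14)
A(a) = -12 (A(a) = 2 - 1*14 = 2 - 14 = -12)
k(3, H(4, -5))*A(V) = -2*(-12) = 24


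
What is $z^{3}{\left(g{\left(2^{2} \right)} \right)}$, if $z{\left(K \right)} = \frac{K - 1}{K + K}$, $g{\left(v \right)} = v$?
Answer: $\frac{27}{512} \approx 0.052734$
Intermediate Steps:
$z{\left(K \right)} = \frac{-1 + K}{2 K}$
$z^{3}{\left(g{\left(2^{2} \right)} \right)} = \left(\frac{-1 + 2^{2}}{2 \cdot 2^{2}}\right)^{3} = \left(\frac{-1 + 4}{2 \cdot 4}\right)^{3} = \left(\frac{1}{2} \cdot \frac{1}{4} \cdot 3\right)^{3} = \left(\frac{3}{8}\right)^{3} = \frac{27}{512}$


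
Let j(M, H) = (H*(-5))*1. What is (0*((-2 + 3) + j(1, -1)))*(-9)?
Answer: 0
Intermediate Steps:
j(M, H) = -5*H (j(M, H) = -5*H*1 = -5*H)
(0*((-2 + 3) + j(1, -1)))*(-9) = (0*((-2 + 3) - 5*(-1)))*(-9) = (0*(1 + 5))*(-9) = (0*6)*(-9) = 0*(-9) = 0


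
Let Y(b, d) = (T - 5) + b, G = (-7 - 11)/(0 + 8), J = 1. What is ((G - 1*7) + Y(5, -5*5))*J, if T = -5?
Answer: -57/4 ≈ -14.250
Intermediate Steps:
G = -9/4 (G = -18/8 = -18*⅛ = -9/4 ≈ -2.2500)
Y(b, d) = -10 + b (Y(b, d) = (-5 - 5) + b = -10 + b)
((G - 1*7) + Y(5, -5*5))*J = ((-9/4 - 1*7) + (-10 + 5))*1 = ((-9/4 - 7) - 5)*1 = (-37/4 - 5)*1 = -57/4*1 = -57/4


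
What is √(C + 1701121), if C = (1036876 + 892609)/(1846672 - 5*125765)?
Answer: 14*√12872562237945879/1217847 ≈ 1304.3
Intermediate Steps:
C = 1929485/1217847 (C = 1929485/(1846672 - 628825) = 1929485/1217847 ≈ 1.5843)
√(C + 1701121) = √(1929485/1217847 + 1701121) = √(2071707035972/1217847) = 14*√12872562237945879/1217847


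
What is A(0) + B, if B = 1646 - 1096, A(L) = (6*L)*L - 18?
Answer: 532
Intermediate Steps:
A(L) = -18 + 6*L**2 (A(L) = 6*L**2 - 18 = -18 + 6*L**2)
B = 550
A(0) + B = (-18 + 6*0**2) + 550 = (-18 + 6*0) + 550 = (-18 + 0) + 550 = -18 + 550 = 532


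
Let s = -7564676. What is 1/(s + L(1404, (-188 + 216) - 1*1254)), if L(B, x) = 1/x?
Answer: -1226/9274292777 ≈ -1.3219e-7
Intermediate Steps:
1/(s + L(1404, (-188 + 216) - 1*1254)) = 1/(-7564676 + 1/((-188 + 216) - 1*1254)) = 1/(-7564676 + 1/(28 - 1254)) = 1/(-7564676 + 1/(-1226)) = 1/(-7564676 - 1/1226) = 1/(-9274292777/1226) = -1226/9274292777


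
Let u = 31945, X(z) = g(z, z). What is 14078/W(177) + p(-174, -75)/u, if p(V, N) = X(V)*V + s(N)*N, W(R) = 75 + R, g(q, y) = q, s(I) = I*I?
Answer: 175519381/4025070 ≈ 43.607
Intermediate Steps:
s(I) = I**2
X(z) = z
p(V, N) = N**3 + V**2 (p(V, N) = V*V + N**2*N = V**2 + N**3 = N**3 + V**2)
14078/W(177) + p(-174, -75)/u = 14078/(75 + 177) + ((-75)**3 + (-174)**2)/31945 = 14078/252 + (-421875 + 30276)*(1/31945) = 14078*(1/252) - 391599*1/31945 = 7039/126 - 391599/31945 = 175519381/4025070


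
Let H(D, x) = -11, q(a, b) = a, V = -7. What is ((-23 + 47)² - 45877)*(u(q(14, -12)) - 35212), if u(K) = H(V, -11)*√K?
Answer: 1595138812 + 498311*√14 ≈ 1.5970e+9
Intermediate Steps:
u(K) = -11*√K
((-23 + 47)² - 45877)*(u(q(14, -12)) - 35212) = ((-23 + 47)² - 45877)*(-11*√14 - 35212) = (24² - 45877)*(-35212 - 11*√14) = (576 - 45877)*(-35212 - 11*√14) = -45301*(-35212 - 11*√14) = 1595138812 + 498311*√14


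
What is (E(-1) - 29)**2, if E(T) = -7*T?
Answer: 484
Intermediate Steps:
(E(-1) - 29)**2 = (-7*(-1) - 29)**2 = (7 - 29)**2 = (-22)**2 = 484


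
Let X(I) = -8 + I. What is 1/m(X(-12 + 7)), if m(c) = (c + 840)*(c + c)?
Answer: -1/21502 ≈ -4.6507e-5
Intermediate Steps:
m(c) = 2*c*(840 + c) (m(c) = (840 + c)*(2*c) = 2*c*(840 + c))
1/m(X(-12 + 7)) = 1/(2*(-8 + (-12 + 7))*(840 + (-8 + (-12 + 7)))) = 1/(2*(-8 - 5)*(840 + (-8 - 5))) = 1/(2*(-13)*(840 - 13)) = 1/(2*(-13)*827) = 1/(-21502) = -1/21502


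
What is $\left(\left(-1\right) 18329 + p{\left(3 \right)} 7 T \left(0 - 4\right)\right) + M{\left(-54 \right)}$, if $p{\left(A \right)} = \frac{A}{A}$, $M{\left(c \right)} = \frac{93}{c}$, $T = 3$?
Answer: $- \frac{331465}{18} \approx -18415.0$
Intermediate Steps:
$p{\left(A \right)} = 1$
$\left(\left(-1\right) 18329 + p{\left(3 \right)} 7 T \left(0 - 4\right)\right) + M{\left(-54 \right)} = \left(\left(-1\right) 18329 + 1 \cdot 7 \cdot 3 \left(0 - 4\right)\right) + \frac{93}{-54} = \left(-18329 + 7 \cdot 3 \left(-4\right)\right) + 93 \left(- \frac{1}{54}\right) = \left(-18329 + 7 \left(-12\right)\right) - \frac{31}{18} = \left(-18329 - 84\right) - \frac{31}{18} = -18413 - \frac{31}{18} = - \frac{331465}{18}$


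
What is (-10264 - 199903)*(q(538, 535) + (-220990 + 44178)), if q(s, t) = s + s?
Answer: 36933907912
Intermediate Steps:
q(s, t) = 2*s
(-10264 - 199903)*(q(538, 535) + (-220990 + 44178)) = (-10264 - 199903)*(2*538 + (-220990 + 44178)) = -210167*(1076 - 176812) = -210167*(-175736) = 36933907912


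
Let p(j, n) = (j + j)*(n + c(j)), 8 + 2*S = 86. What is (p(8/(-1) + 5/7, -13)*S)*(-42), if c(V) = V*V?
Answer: 46876752/49 ≈ 9.5667e+5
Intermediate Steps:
c(V) = V**2
S = 39 (S = -4 + (1/2)*86 = -4 + 43 = 39)
p(j, n) = 2*j*(n + j**2) (p(j, n) = (j + j)*(n + j**2) = (2*j)*(n + j**2) = 2*j*(n + j**2))
(p(8/(-1) + 5/7, -13)*S)*(-42) = ((2*(8/(-1) + 5/7)*(-13 + (8/(-1) + 5/7)**2))*39)*(-42) = ((2*(8*(-1) + 5*(1/7))*(-13 + (8*(-1) + 5*(1/7))**2))*39)*(-42) = ((2*(-8 + 5/7)*(-13 + (-8 + 5/7)**2))*39)*(-42) = ((2*(-51/7)*(-13 + (-51/7)**2))*39)*(-42) = ((2*(-51/7)*(-13 + 2601/49))*39)*(-42) = ((2*(-51/7)*(1964/49))*39)*(-42) = -200328/343*39*(-42) = -7812792/343*(-42) = 46876752/49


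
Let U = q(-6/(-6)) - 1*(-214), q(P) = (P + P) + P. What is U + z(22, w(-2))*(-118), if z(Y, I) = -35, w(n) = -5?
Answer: 4347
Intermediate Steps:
q(P) = 3*P (q(P) = 2*P + P = 3*P)
U = 217 (U = 3*(-6/(-6)) - 1*(-214) = 3*(-6*(-⅙)) + 214 = 3*1 + 214 = 3 + 214 = 217)
U + z(22, w(-2))*(-118) = 217 - 35*(-118) = 217 + 4130 = 4347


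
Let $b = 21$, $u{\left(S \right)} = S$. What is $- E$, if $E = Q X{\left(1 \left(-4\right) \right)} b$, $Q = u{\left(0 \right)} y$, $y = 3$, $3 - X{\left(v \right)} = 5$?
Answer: $0$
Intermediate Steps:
$X{\left(v \right)} = -2$ ($X{\left(v \right)} = 3 - 5 = -2$)
$Q = 0$ ($Q = 0 \cdot 3 = 0$)
$E = 0$ ($E = 0 \left(-2\right) 21 = 0 \cdot 21 = 0$)
$- E = \left(-1\right) 0 = 0$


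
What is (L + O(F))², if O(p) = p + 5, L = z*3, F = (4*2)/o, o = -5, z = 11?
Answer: 33124/25 ≈ 1325.0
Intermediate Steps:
F = -8/5 (F = (4*2)/(-5) = 8*(-⅕) = -8/5 ≈ -1.6000)
L = 33 (L = 11*3 = 33)
O(p) = 5 + p
(L + O(F))² = (33 + (5 - 8/5))² = (33 + 17/5)² = (182/5)² = 33124/25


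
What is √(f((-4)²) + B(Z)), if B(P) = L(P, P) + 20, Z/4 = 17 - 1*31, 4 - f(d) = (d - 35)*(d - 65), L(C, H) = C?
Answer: 3*I*√107 ≈ 31.032*I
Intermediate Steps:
f(d) = 4 - (-65 + d)*(-35 + d) (f(d) = 4 - (d - 35)*(d - 65) = 4 - (-35 + d)*(-65 + d) = 4 - (-65 + d)*(-35 + d))
Z = -56 (Z = 4*(17 - 1*31) = 4*(17 - 31) = 4*(-14) = -56)
B(P) = 20 + P (B(P) = P + 20 = 20 + P)
√(f((-4)²) + B(Z)) = √((-2271 - ((-4)²)² + 100*(-4)²) + (20 - 56)) = √((-2271 - 1*16² + 100*16) - 36) = √((-2271 - 1*256 + 1600) - 36) = √((-2271 - 256 + 1600) - 36) = √(-927 - 36) = √(-963) = 3*I*√107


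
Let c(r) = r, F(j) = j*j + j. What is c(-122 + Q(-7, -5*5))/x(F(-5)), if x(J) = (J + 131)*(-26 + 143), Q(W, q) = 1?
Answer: -121/17667 ≈ -0.0068489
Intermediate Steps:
F(j) = j + j² (F(j) = j² + j = j + j²)
x(J) = 15327 + 117*J (x(J) = (131 + J)*117 = 15327 + 117*J)
c(-122 + Q(-7, -5*5))/x(F(-5)) = (-122 + 1)/(15327 + 117*(-5*(1 - 5))) = -121/(15327 + 117*(-5*(-4))) = -121/(15327 + 117*20) = -121/(15327 + 2340) = -121/17667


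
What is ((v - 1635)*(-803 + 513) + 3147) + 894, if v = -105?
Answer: 508641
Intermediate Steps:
((v - 1635)*(-803 + 513) + 3147) + 894 = ((-105 - 1635)*(-803 + 513) + 3147) + 894 = (-1740*(-290) + 3147) + 894 = (504600 + 3147) + 894 = 507747 + 894 = 508641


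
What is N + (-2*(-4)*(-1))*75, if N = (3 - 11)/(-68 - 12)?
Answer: -5999/10 ≈ -599.90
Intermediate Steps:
N = ⅒ (N = -8/(-80) = -8*(-1/80) = ⅒ ≈ 0.10000)
N + (-2*(-4)*(-1))*75 = ⅒ + (-2*(-4)*(-1))*75 = ⅒ + (8*(-1))*75 = ⅒ - 8*75 = ⅒ - 600 = -5999/10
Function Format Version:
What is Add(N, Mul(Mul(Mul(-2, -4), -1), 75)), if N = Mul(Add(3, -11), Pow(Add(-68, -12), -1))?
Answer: Rational(-5999, 10) ≈ -599.90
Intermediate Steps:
N = Rational(1, 10) (N = Mul(-8, Pow(-80, -1)) = Mul(-8, Rational(-1, 80)) = Rational(1, 10) ≈ 0.10000)
Add(N, Mul(Mul(Mul(-2, -4), -1), 75)) = Add(Rational(1, 10), Mul(Mul(Mul(-2, -4), -1), 75)) = Add(Rational(1, 10), Mul(Mul(8, -1), 75)) = Add(Rational(1, 10), Mul(-8, 75)) = Add(Rational(1, 10), -600) = Rational(-5999, 10)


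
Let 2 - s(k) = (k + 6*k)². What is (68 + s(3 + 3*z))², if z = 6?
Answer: 463928521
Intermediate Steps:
s(k) = 2 - 49*k² (s(k) = 2 - (k + 6*k)² = 2 - (7*k)² = 2 - 49*k²)
(68 + s(3 + 3*z))² = (68 + (2 - 49*(3 + 3*6)²))² = (68 + (2 - 49*(3 + 18)²))² = (68 + (2 - 49*21²))² = (68 + (2 - 49*441))² = (68 + (2 - 21609))² = (68 - 21607)² = (-21539)² = 463928521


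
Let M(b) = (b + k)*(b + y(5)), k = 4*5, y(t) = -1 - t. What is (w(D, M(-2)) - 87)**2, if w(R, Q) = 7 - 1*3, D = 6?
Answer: 6889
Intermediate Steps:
k = 20
M(b) = (-6 + b)*(20 + b) (M(b) = (b + 20)*(b + (-1 - 1*5)) = (20 + b)*(b + (-1 - 5)) = (20 + b)*(b - 6) = (20 + b)*(-6 + b) = (-6 + b)*(20 + b))
w(R, Q) = 4 (w(R, Q) = 7 - 3 = 4)
(w(D, M(-2)) - 87)**2 = (4 - 87)**2 = (-83)**2 = 6889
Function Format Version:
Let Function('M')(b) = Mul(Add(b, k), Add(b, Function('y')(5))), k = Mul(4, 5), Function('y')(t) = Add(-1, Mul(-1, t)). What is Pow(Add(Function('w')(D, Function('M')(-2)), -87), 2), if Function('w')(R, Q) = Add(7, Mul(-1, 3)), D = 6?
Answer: 6889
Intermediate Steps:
k = 20
Function('M')(b) = Mul(Add(-6, b), Add(20, b)) (Function('M')(b) = Mul(Add(b, 20), Add(b, Add(-1, Mul(-1, 5)))) = Mul(Add(20, b), Add(b, Add(-1, -5))) = Mul(Add(20, b), Add(b, -6)) = Mul(Add(20, b), Add(-6, b)) = Mul(Add(-6, b), Add(20, b)))
Function('w')(R, Q) = 4 (Function('w')(R, Q) = Add(7, -3) = 4)
Pow(Add(Function('w')(D, Function('M')(-2)), -87), 2) = Pow(Add(4, -87), 2) = Pow(-83, 2) = 6889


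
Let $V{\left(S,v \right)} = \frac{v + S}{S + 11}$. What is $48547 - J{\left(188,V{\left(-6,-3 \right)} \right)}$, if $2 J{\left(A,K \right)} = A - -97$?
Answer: $\frac{96809}{2} \approx 48405.0$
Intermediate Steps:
$V{\left(S,v \right)} = \frac{S + v}{11 + S}$
$J{\left(A,K \right)} = \frac{97}{2} + \frac{A}{2}$ ($J{\left(A,K \right)} = \frac{A - -97}{2} = \frac{A + 97}{2} = \frac{97 + A}{2} = \frac{97}{2} + \frac{A}{2}$)
$48547 - J{\left(188,V{\left(-6,-3 \right)} \right)} = 48547 - \left(\frac{97}{2} + \frac{1}{2} \cdot 188\right) = 48547 - \left(\frac{97}{2} + 94\right) = 48547 - \frac{285}{2} = \frac{96809}{2}$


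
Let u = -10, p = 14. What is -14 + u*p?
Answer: -154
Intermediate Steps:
-14 + u*p = -14 - 10*14 = -14 - 140 = -154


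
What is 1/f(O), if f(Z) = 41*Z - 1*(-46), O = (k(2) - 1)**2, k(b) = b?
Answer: 1/87 ≈ 0.011494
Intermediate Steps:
O = 1 (O = (2 - 1)**2 = 1**2 = 1)
f(Z) = 46 + 41*Z (f(Z) = 41*Z + 46 = 46 + 41*Z)
1/f(O) = 1/(46 + 41*1) = 1/(46 + 41) = 1/87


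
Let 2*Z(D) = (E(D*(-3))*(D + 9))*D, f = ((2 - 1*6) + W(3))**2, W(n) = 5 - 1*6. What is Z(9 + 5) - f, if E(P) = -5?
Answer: -830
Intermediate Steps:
W(n) = -1 (W(n) = 5 - 6 = -1)
f = 25 (f = ((2 - 1*6) - 1)**2 = ((2 - 6) - 1)**2 = (-4 - 1)**2 = (-5)**2 = 25)
Z(D) = D*(-45 - 5*D)/2 (Z(D) = ((-5*(D + 9))*D)/2 = ((-5*(9 + D))*D)/2 = ((-45 - 5*D)*D)/2 = (D*(-45 - 5*D))/2 = D*(-45 - 5*D)/2)
Z(9 + 5) - f = -5*(9 + 5)*(9 + (9 + 5))/2 - 1*25 = -5/2*14*(9 + 14) - 25 = -5/2*14*23 - 25 = -805 - 25 = -830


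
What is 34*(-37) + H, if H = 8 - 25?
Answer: -1275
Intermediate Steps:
H = -17
34*(-37) + H = 34*(-37) - 17 = -1258 - 17 = -1275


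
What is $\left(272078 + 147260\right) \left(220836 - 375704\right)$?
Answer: $-64942037384$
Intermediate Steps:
$\left(272078 + 147260\right) \left(220836 - 375704\right) = 419338 \left(-154868\right) = -64942037384$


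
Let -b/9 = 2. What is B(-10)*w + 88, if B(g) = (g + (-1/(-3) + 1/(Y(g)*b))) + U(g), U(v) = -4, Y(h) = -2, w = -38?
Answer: 10913/18 ≈ 606.28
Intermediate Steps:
b = -18 (b = -9*2 = -18)
B(g) = -131/36 + g (B(g) = (g + (-1/(-3) + 1/(-2*(-18)))) - 4 = (g + (-1*(-⅓) - ½*(-1/18))) - 4 = (g + (⅓ + 1/36)) - 4 = (g + 13/36) - 4 = (13/36 + g) - 4 = -131/36 + g)
B(-10)*w + 88 = (-131/36 - 10)*(-38) + 88 = -491/36*(-38) + 88 = 9329/18 + 88 = 10913/18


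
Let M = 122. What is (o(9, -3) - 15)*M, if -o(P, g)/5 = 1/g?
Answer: -4880/3 ≈ -1626.7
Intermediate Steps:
o(P, g) = -5/g
(o(9, -3) - 15)*M = (-5/(-3) - 15)*122 = (-5*(-⅓) - 15)*122 = (5/3 - 15)*122 = -40/3*122 = -4880/3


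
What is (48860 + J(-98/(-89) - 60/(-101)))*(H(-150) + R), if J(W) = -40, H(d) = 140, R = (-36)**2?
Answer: 70105520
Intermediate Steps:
R = 1296
(48860 + J(-98/(-89) - 60/(-101)))*(H(-150) + R) = (48860 - 40)*(140 + 1296) = 48820*1436 = 70105520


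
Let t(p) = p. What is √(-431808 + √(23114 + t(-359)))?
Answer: √(-431808 + √22755) ≈ 657.01*I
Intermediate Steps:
√(-431808 + √(23114 + t(-359))) = √(-431808 + √(23114 - 359)) = √(-431808 + √22755)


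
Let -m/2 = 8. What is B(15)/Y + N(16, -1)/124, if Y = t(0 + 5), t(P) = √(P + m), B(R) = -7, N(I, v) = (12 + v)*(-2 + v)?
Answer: -33/124 + 7*I*√11/11 ≈ -0.26613 + 2.1106*I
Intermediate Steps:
N(I, v) = (-2 + v)*(12 + v)
m = -16 (m = -2*8 = -16)
t(P) = √(-16 + P) (t(P) = √(P - 16) = √(-16 + P))
Y = I*√11 (Y = √(-16 + (0 + 5)) = √(-16 + 5) = √(-11) = I*√11 ≈ 3.3166*I)
B(15)/Y + N(16, -1)/124 = -7*(-I*√11/11) + (-24 + (-1)² + 10*(-1))/124 = -(-7)*I*√11/11 + (-24 + 1 - 10)*(1/124) = 7*I*√11/11 - 33*1/124 = 7*I*√11/11 - 33/124 = -33/124 + 7*I*√11/11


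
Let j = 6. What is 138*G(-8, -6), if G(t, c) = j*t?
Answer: -6624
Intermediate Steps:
G(t, c) = 6*t
138*G(-8, -6) = 138*(6*(-8)) = 138*(-48) = -6624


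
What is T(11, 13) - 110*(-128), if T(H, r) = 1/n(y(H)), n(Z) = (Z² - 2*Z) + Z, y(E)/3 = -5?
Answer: 3379201/240 ≈ 14080.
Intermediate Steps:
y(E) = -15 (y(E) = 3*(-5) = -15)
n(Z) = Z² - Z
T(H, r) = 1/240 (T(H, r) = 1/(-15*(-1 - 15)) = 1/(-15*(-16)) = 1/240)
T(11, 13) - 110*(-128) = 1/240 - 110*(-128) = 1/240 + 14080 = 3379201/240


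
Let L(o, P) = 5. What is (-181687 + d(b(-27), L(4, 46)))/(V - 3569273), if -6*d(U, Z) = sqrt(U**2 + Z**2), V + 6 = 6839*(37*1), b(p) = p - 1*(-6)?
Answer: 16517/301476 + sqrt(466)/19897416 ≈ 0.054788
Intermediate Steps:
b(p) = 6 + p (b(p) = p + 6 = 6 + p)
V = 253037 (V = -6 + 6839*(37*1) = -6 + 6839*37 = -6 + 253043 = 253037)
d(U, Z) = -sqrt(U**2 + Z**2)/6
(-181687 + d(b(-27), L(4, 46)))/(V - 3569273) = (-181687 - sqrt((6 - 27)**2 + 5**2)/6)/(253037 - 3569273) = (-181687 - sqrt((-21)**2 + 25)/6)/(-3316236) = (-181687 - sqrt(441 + 25)/6)*(-1/3316236) = (-181687 - sqrt(466)/6)*(-1/3316236) = 16517/301476 + sqrt(466)/19897416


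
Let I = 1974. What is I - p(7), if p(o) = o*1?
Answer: 1967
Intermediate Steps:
p(o) = o
I - p(7) = 1974 - 1*7 = 1974 - 7 = 1967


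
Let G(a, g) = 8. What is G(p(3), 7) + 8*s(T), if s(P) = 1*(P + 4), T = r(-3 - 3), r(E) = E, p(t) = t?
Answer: -8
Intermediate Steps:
T = -6 (T = -3 - 3 = -6)
s(P) = 4 + P (s(P) = 1*(4 + P) = 4 + P)
G(p(3), 7) + 8*s(T) = 8 + 8*(4 - 6) = 8 + 8*(-2) = 8 - 16 = -8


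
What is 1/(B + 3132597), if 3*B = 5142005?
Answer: 3/14539796 ≈ 2.0633e-7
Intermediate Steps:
B = 5142005/3 (B = (⅓)*5142005 = 5142005/3 ≈ 1.7140e+6)
1/(B + 3132597) = 1/(5142005/3 + 3132597) = 1/(14539796/3) = 3/14539796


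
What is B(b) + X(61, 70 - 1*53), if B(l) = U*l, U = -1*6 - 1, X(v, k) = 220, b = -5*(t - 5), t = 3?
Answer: 150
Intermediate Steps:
b = 10 (b = -5*(3 - 5) = -5*(-2) = 10)
U = -7 (U = -6 - 1 = -7)
B(l) = -7*l
B(b) + X(61, 70 - 1*53) = -7*10 + 220 = -70 + 220 = 150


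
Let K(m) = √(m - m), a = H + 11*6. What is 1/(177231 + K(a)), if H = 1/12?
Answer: 1/177231 ≈ 5.6424e-6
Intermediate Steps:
H = 1/12 ≈ 0.083333
a = 793/12 (a = 1/12 + 11*6 = 1/12 + 66 = 793/12 ≈ 66.083)
K(m) = 0 (K(m) = √0 = 0)
1/(177231 + K(a)) = 1/(177231 + 0) = 1/177231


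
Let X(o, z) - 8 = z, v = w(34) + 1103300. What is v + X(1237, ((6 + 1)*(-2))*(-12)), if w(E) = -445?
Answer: 1103031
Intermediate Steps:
v = 1102855 (v = -445 + 1103300 = 1102855)
X(o, z) = 8 + z
v + X(1237, ((6 + 1)*(-2))*(-12)) = 1102855 + (8 + ((6 + 1)*(-2))*(-12)) = 1102855 + (8 + (7*(-2))*(-12)) = 1102855 + (8 - 14*(-12)) = 1102855 + (8 + 168) = 1102855 + 176 = 1103031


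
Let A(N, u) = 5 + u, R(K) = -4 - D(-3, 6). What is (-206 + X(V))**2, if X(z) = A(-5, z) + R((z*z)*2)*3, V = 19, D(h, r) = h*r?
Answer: 19600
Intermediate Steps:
R(K) = 14 (R(K) = -4 - (-3)*6 = -4 - 1*(-18) = -4 + 18 = 14)
X(z) = 47 + z (X(z) = (5 + z) + 14*3 = (5 + z) + 42 = 47 + z)
(-206 + X(V))**2 = (-206 + (47 + 19))**2 = (-206 + 66)**2 = (-140)**2 = 19600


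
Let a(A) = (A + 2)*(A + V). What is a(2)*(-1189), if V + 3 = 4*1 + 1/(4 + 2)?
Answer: -45182/3 ≈ -15061.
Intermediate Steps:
V = 7/6 (V = -3 + (4*1 + 1/(4 + 2)) = -3 + (4 + 1/6) = -3 + (4 + ⅙) = -3 + 25/6 = 7/6 ≈ 1.1667)
a(A) = (2 + A)*(7/6 + A) (a(A) = (A + 2)*(A + 7/6) = (2 + A)*(7/6 + A))
a(2)*(-1189) = (7/3 + 2² + (19/6)*2)*(-1189) = (7/3 + 4 + 19/3)*(-1189) = (38/3)*(-1189) = -45182/3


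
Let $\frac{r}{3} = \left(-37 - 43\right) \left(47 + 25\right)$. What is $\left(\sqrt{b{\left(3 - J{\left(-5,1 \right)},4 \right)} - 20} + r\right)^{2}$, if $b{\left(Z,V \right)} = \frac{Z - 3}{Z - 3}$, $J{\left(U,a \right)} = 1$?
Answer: $\left(17280 - i \sqrt{19}\right)^{2} \approx 2.986 \cdot 10^{8} - 1.51 \cdot 10^{5} i$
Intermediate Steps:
$b{\left(Z,V \right)} = 1$ ($b{\left(Z,V \right)} = \frac{-3 + Z}{-3 + Z} = 1$)
$r = -17280$ ($r = 3 \left(-37 - 43\right) \left(47 + 25\right) = 3 \left(\left(-80\right) 72\right) = 3 \left(-5760\right) = -17280$)
$\left(\sqrt{b{\left(3 - J{\left(-5,1 \right)},4 \right)} - 20} + r\right)^{2} = \left(\sqrt{1 - 20} - 17280\right)^{2} = \left(\sqrt{-19} - 17280\right)^{2} = \left(i \sqrt{19} - 17280\right)^{2} = \left(-17280 + i \sqrt{19}\right)^{2}$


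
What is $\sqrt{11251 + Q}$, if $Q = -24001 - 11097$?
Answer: $i \sqrt{23847} \approx 154.42 i$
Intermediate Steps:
$Q = -35098$ ($Q = -24001 - 11097 = -35098$)
$\sqrt{11251 + Q} = \sqrt{11251 - 35098} = \sqrt{-23847} = i \sqrt{23847}$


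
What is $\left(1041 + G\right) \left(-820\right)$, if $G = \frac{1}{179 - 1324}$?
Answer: $- \frac{195478816}{229} \approx -8.5362 \cdot 10^{5}$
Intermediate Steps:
$G = - \frac{1}{1145}$ ($G = \frac{1}{-1145} = - \frac{1}{1145} \approx -0.00087336$)
$\left(1041 + G\right) \left(-820\right) = \left(1041 - \frac{1}{1145}\right) \left(-820\right) = \frac{1191944}{1145} \left(-820\right) = - \frac{195478816}{229}$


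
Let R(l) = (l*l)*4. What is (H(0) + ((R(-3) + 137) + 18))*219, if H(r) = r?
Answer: 41829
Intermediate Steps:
R(l) = 4*l**2 (R(l) = l**2*4 = 4*l**2)
(H(0) + ((R(-3) + 137) + 18))*219 = (0 + ((4*(-3)**2 + 137) + 18))*219 = (0 + ((4*9 + 137) + 18))*219 = (0 + ((36 + 137) + 18))*219 = (0 + (173 + 18))*219 = (0 + 191)*219 = 191*219 = 41829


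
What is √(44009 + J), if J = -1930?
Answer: √42079 ≈ 205.13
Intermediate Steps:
√(44009 + J) = √(44009 - 1930) = √42079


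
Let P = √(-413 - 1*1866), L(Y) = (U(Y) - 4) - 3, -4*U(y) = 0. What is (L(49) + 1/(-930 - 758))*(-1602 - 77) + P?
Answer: 19840743/1688 + I*√2279 ≈ 11754.0 + 47.739*I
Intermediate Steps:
U(y) = 0 (U(y) = -¼*0 = 0)
L(Y) = -7 (L(Y) = (0 - 4) - 3 = -4 - 3 = -7)
P = I*√2279 (P = √(-413 - 1866) = √(-2279) = I*√2279 ≈ 47.739*I)
(L(49) + 1/(-930 - 758))*(-1602 - 77) + P = (-7 + 1/(-930 - 758))*(-1602 - 77) + I*√2279 = (-7 + 1/(-1688))*(-1679) + I*√2279 = (-7 - 1/1688)*(-1679) + I*√2279 = -11817/1688*(-1679) + I*√2279 = 19840743/1688 + I*√2279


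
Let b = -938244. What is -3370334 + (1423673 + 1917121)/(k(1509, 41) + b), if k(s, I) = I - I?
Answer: -527033165715/156374 ≈ -3.3703e+6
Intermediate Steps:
k(s, I) = 0
-3370334 + (1423673 + 1917121)/(k(1509, 41) + b) = -3370334 + (1423673 + 1917121)/(0 - 938244) = -3370334 + 3340794/(-938244) = -3370334 + 3340794*(-1/938244) = -3370334 - 556799/156374 = -527033165715/156374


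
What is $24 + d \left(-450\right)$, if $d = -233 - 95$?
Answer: $147624$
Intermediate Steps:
$d = -328$
$24 + d \left(-450\right) = 24 - -147600 = 24 + 147600 = 147624$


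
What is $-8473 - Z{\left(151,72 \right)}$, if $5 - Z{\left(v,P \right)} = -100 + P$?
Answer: $-8506$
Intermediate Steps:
$Z{\left(v,P \right)} = 105 - P$ ($Z{\left(v,P \right)} = 5 - \left(-100 + P\right) = 105 - P$)
$-8473 - Z{\left(151,72 \right)} = -8473 - \left(105 - 72\right) = -8473 - 33 = -8506$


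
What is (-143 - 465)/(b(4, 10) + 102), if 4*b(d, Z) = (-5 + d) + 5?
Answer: -608/103 ≈ -5.9029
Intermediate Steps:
b(d, Z) = d/4 (b(d, Z) = ((-5 + d) + 5)/4 = d/4)
(-143 - 465)/(b(4, 10) + 102) = (-143 - 465)/((¼)*4 + 102) = -608/(1 + 102) = -608/103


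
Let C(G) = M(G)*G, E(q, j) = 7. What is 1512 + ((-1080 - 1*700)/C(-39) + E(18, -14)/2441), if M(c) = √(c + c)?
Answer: 3690799/2441 - 890*I*√78/1521 ≈ 1512.0 - 5.1678*I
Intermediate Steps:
M(c) = √2*√c (M(c) = √(2*c) = √2*√c)
C(G) = √2*G^(3/2) (C(G) = (√2*√G)*G = √2*G^(3/2))
1512 + ((-1080 - 1*700)/C(-39) + E(18, -14)/2441) = 1512 + ((-1080 - 1*700)/((√2*(-39)^(3/2))) + 7/2441) = 1512 + ((-1080 - 700)/((√2*(-39*I*√39))) + 7*(1/2441)) = 1512 + (-1780*I*√78/3042 + 7/2441) = 1512 + (-890*I*√78/1521 + 7/2441) = 1512 + (7/2441 - 890*I*√78/1521) = 3690799/2441 - 890*I*√78/1521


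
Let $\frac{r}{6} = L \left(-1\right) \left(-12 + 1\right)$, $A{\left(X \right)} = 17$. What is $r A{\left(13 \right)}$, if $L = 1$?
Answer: $1122$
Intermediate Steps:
$r = 66$ ($r = 6 \cdot 1 \left(-1\right) \left(-12 + 1\right) = 6 \left(\left(-1\right) \left(-11\right)\right) = 6 \cdot 11 = 66$)
$r A{\left(13 \right)} = 66 \cdot 17 = 1122$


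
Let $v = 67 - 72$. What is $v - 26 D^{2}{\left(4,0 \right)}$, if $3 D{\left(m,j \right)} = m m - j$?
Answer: $- \frac{6701}{9} \approx -744.56$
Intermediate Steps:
$v = -5$
$D{\left(m,j \right)} = - \frac{j}{3} + \frac{m^{2}}{3}$ ($D{\left(m,j \right)} = \frac{m m - j}{3} = \frac{m^{2} - j}{3} = - \frac{j}{3} + \frac{m^{2}}{3}$)
$v - 26 D^{2}{\left(4,0 \right)} = -5 - 26 \left(\left(- \frac{1}{3}\right) 0 + \frac{4^{2}}{3}\right)^{2} = -5 - 26 \left(0 + \frac{1}{3} \cdot 16\right)^{2} = -5 - 26 \left(0 + \frac{16}{3}\right)^{2} = -5 - 26 \left(\frac{16}{3}\right)^{2} = -5 - \frac{6656}{9} = - \frac{6701}{9}$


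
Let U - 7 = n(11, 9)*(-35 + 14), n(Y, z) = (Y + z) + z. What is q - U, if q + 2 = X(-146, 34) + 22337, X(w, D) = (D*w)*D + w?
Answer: -145985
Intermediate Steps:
X(w, D) = w + w*D² (X(w, D) = w*D² + w = w + w*D²)
n(Y, z) = Y + 2*z
q = -146587 (q = -2 + (-146*(1 + 34²) + 22337) = -2 + (-146*(1 + 1156) + 22337) = -2 + (-146*1157 + 22337) = -2 + (-168922 + 22337) = -2 - 146585 = -146587)
U = -602 (U = 7 + (11 + 2*9)*(-35 + 14) = 7 + (11 + 18)*(-21) = 7 + 29*(-21) = 7 - 609 = -602)
q - U = -146587 - 1*(-602) = -146587 + 602 = -145985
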